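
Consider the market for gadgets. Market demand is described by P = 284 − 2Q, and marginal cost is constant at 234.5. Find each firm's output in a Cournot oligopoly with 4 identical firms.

Cournot with 4 identical firms: the symmetric best-response condition is 284 − 10q = 234.5. Each firm produces q = 4.95, total output Q = 19.8, price P = 244.4.

q_i = 4.95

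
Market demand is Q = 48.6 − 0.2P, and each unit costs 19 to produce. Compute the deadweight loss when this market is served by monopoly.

DWL = 1254.4

Inverting demand: P = 243 − 5Q.
Perfect competition: P = MC = 19, so 243 − 5Q = 19 and Q = 44.8.
A monopolist chooses Q where MR = MC. MR = 243 − 10Q; setting this equal to 19 gives Q = 22.4 and P = 131.
DWL is the triangle between Q = 22.4 and Q = 44.8: ½·(44.8 − 22.4)·(131 − 19) = 1254.4.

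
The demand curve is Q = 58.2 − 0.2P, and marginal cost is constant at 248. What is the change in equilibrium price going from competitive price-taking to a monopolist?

Inverting demand: P = 291 − 5Q.
Perfect competition: P = MC = 248, so 291 − 5Q = 248 and Q = 8.6.
Monopoly sets MR = MC: 291 − 10Q = 248 ⇒ Q = 4.3, P = 291 − 5·4.3 = 269.5.
Change in equilibrium price: 269.5 − 248 = 21.5.

P rises by 21.5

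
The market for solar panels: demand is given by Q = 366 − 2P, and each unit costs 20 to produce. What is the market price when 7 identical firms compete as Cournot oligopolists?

Inverting demand: P = 183 − 0.5Q.
With 7 symmetric Cournot firms, each firm's FOC gives 183 − 4q = 20, so q = 40.75, Q = 7·40.75 = 285.25, and P = 40.375.

P = 40.375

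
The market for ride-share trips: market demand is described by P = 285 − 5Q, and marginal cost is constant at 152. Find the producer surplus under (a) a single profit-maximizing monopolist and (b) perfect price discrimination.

Monopoly: PS = 884.45; Perfect PD: PS = 1768.9

Monopoly sets MR = MC: 285 − 10Q = 152 ⇒ Q = 13.3, P = 285 − 5·13.3 = 218.5.
PS = (218.5 − 152)·13.3 = 884.45.
Under first-degree price discrimination the firm charges each unit its demand price and produces up to where P = MC, i.e. Q = 26.6. Consumer surplus is zero; producer surplus equals total surplus.
PS = ½·(285 − 152)·26.6 = 1768.9.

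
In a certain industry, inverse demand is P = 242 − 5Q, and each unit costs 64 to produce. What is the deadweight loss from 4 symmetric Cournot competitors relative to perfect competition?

DWL = 126.736

Competitive firms price at marginal cost: P = 64, giving Q = 35.6.
In a 4-firm Cournot equilibrium, symmetry and the first-order condition give q = (242 − 64)/(25) = 7.12. So Q = 28.48 and P = 99.6.
DWL is the triangle between Q = 28.48 and Q = 35.6: ½·(35.6 − 28.48)·(99.6 − 64) = 126.736.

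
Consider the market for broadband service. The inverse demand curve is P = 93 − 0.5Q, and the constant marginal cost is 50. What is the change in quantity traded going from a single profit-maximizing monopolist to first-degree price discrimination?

Q rises by 43

A monopolist chooses Q where MR = MC. MR = 93 − Q; setting this equal to 50 gives Q = 43 and P = 71.5.
With perfect price discrimination, output is the efficient level Q = 86 (where demand meets MC), but every buyer pays their willingness to pay: CS = 0 and PS = total surplus.
Change in quantity traded: 86 − 43 = 43.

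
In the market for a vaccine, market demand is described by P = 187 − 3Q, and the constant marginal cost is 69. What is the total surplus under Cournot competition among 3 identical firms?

Cournot with 3 identical firms: the symmetric best-response condition is 187 − 12q = 69. Each firm produces q = 59/6, total output Q = 29.5, price P = 98.5.
CS = ½·(187 − 98.5)·29.5 = 1305.375; PS = (98.5 − 69)·29.5 = 870.25; TS = 2175.625.

TS = 2175.625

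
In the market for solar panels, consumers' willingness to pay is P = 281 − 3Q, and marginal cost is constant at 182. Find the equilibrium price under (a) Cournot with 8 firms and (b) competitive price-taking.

With 8 symmetric Cournot firms, each firm's FOC gives 281 − 27q = 182, so q = 11/3, Q = 8·11/3 = 88/3, and P = 193.
Under competition P = MC = 182, so Q = (281 − 182)/3 = 33.

Cournot: P = 193; Competition: P = 182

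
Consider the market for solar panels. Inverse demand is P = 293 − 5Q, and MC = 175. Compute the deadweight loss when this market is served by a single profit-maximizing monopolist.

DWL = 348.1

Perfect competition: P = MC = 175, so 293 − 5Q = 175 and Q = 23.6.
Monopoly sets MR = MC: 293 − 10Q = 175 ⇒ Q = 11.8, P = 293 − 5·11.8 = 234.
DWL is the triangle between Q = 11.8 and Q = 23.6: ½·(23.6 − 11.8)·(234 − 175) = 348.1.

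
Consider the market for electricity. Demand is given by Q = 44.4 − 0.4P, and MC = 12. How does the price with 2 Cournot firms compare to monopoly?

Inverting demand: P = 111 − 2.5Q.
In a 2-firm Cournot equilibrium, symmetry and the first-order condition give q = (111 − 12)/(7.5) = 13.2. So Q = 26.4 and P = 45.
The monopolist equates marginal revenue to marginal cost: 111 − 5Q = 12, so Q = 19.8. From demand, P = 61.5.

Cournot: P = 45; Monopoly: P = 61.5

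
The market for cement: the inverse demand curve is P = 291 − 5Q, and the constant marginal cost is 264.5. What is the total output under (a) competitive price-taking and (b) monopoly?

Perfect competition: P = MC = 264.5, so 291 − 5Q = 264.5 and Q = 5.3.
The monopolist equates marginal revenue to marginal cost: 291 − 10Q = 264.5, so Q = 2.65. From demand, P = 277.75.

Competition: Q = 5.3; Monopoly: Q = 2.65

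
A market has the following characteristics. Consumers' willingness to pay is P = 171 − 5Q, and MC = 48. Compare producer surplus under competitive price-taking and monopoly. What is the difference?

Perfect competition: P = MC = 48, so 171 − 5Q = 48 and Q = 24.6.
PS = (48 − 48)·24.6 = 0.
The monopolist equates marginal revenue to marginal cost: 171 − 10Q = 48, so Q = 12.3. From demand, P = 109.5.
PS = (109.5 − 48)·12.3 = 756.45.
Change in producer surplus: 756.45 − 0 = 756.45.

Producer surplus rises by 756.45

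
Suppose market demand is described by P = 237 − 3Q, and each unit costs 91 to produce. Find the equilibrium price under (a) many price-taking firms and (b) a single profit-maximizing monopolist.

Competition: P = 91; Monopoly: P = 164

Under competition P = MC = 91, so Q = (237 − 91)/3 = 146/3.
Monopoly sets MR = MC: 237 − 6Q = 91 ⇒ Q = 73/3, P = 237 − 3·73/3 = 164.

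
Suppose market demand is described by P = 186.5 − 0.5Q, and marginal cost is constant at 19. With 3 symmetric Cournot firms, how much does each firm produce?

With 3 symmetric Cournot firms, each firm's FOC gives 186.5 − 2q = 19, so q = 83.75, Q = 3·83.75 = 251.25, and P = 60.875.

q_i = 83.75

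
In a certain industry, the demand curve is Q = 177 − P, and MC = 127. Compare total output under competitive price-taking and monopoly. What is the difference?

Inverting demand: P = 177 − Q.
Under competition P = MC = 127, so Q = (177 − 127)/1 = 50.
Monopoly sets MR = MC: 177 − 2Q = 127 ⇒ Q = 25, P = 177 − 25 = 152.
Change in total output: 25 − 50 = −25.

Total output falls by 25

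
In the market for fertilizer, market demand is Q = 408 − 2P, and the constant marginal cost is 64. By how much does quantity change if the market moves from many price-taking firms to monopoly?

Q falls by 140

Inverting demand: P = 204 − 0.5Q.
Under competition P = MC = 64, so Q = (204 − 64)/0.5 = 280.
Monopoly sets MR = MC: 204 − Q = 64 ⇒ Q = 140, P = 204 − 0.5·140 = 134.
Change in quantity: 140 − 280 = −140.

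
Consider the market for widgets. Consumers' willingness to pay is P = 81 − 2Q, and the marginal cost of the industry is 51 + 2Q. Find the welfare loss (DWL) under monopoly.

DWL = 12.5

Competitive equilibrium sets price equal to marginal cost: 81 − 2Q = 51 + 2Q, so Q = 7.5 and P = 66.
Monopoly sets MR = MC: 81 − 4Q = 51 + 2Q ⇒ Q = 5, P = 81 − 2·5 = 71.
CS = ½·(81 − 66)·7.5 = 56.25; PS = (66·7.5 − 51·7.5 − ½·2·7.5²) = 56.25; TS = 112.5.
CS = ½·(81 − 71)·5 = 25; PS = (71·5 − 51·5 − ½·2·5²) = 75; TS = 100.
DWL = 112.5 − 100 = 12.5.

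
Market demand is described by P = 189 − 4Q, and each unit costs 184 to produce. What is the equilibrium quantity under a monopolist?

Q = 0.625

The monopolist equates marginal revenue to marginal cost: 189 − 8Q = 184, so Q = 0.625. From demand, P = 186.5.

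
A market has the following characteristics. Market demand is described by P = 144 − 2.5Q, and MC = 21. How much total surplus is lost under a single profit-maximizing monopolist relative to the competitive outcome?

Perfect competition: P = MC = 21, so 144 − 2.5Q = 21 and Q = 49.2.
The monopolist equates marginal revenue to marginal cost: 144 − 5Q = 21, so Q = 24.6. From demand, P = 82.5.
DWL is the triangle between Q = 24.6 and Q = 49.2: ½·(49.2 − 24.6)·(82.5 − 21) = 756.45.

DWL = 756.45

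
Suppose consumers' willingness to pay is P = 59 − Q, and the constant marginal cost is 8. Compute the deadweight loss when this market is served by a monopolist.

DWL = 325.125

Perfect competition: P = MC = 8, so 59 − Q = 8 and Q = 51.
The monopolist equates marginal revenue to marginal cost: 59 − 2Q = 8, so Q = 25.5. From demand, P = 33.5.
DWL is the triangle between Q = 25.5 and Q = 51: ½·(51 − 25.5)·(33.5 − 8) = 325.125.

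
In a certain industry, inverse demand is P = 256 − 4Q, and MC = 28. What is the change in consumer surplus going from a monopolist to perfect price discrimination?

The monopolist equates marginal revenue to marginal cost: 256 − 8Q = 28, so Q = 28.5. From demand, P = 142.
CS = ½·(256 − 142)·28.5 = 1624.5.
Under first-degree price discrimination the firm charges each unit its demand price and produces up to where P = MC, i.e. Q = 57. Consumer surplus is zero; producer surplus equals total surplus.
CS = 0.
Change in consumer surplus: 0 − 1624.5 = −1624.5.

Consumer surplus falls by 1624.5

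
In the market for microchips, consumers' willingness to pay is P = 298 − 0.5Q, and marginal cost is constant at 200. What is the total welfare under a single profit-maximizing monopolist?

The monopolist equates marginal revenue to marginal cost: 298 − Q = 200, so Q = 98. From demand, P = 249.
CS = ½·(298 − 249)·98 = 2401; PS = (249 − 200)·98 = 4802; TS = 7203.

TS = 7203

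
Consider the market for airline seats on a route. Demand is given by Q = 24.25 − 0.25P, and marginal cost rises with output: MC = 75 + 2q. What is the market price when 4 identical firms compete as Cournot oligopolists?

Inverting demand: P = 97 − 4Q.
Cournot with 4 identical firms: the symmetric best-response condition is 97 − 20q = 75 + 2q. Each firm produces q = 1, total output Q = 4, price P = 81.

P = 81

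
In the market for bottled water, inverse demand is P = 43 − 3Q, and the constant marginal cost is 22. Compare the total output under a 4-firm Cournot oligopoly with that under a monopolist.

Cournot: Q = 5.6; Monopoly: Q = 3.5

Cournot with 4 identical firms: the symmetric best-response condition is 43 − 15q = 22. Each firm produces q = 1.4, total output Q = 5.6, price P = 26.2.
The monopolist equates marginal revenue to marginal cost: 43 − 6Q = 22, so Q = 3.5. From demand, P = 32.5.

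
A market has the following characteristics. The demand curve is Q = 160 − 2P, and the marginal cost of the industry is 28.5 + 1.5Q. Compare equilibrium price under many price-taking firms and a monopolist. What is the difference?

Inverting demand: P = 80 − 0.5Q.
Competitive equilibrium sets price equal to marginal cost: 80 − 0.5Q = 28.5 + 1.5Q, so Q = 25.75 and P = 67.125.
Monopoly sets MR = MC: 80 − Q = 28.5 + 1.5Q ⇒ Q = 20.6, P = 80 − 0.5·20.6 = 69.7.
Change in equilibrium price: 69.7 − 67.125 = 2.575.

P rises by 2.575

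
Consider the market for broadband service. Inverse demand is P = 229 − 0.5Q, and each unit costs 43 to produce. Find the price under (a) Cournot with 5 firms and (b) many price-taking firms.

Cournot: P = 74; Competition: P = 43

Cournot with 5 identical firms: the symmetric best-response condition is 229 − 3q = 43. Each firm produces q = 62, total output Q = 310, price P = 74.
Perfect competition: P = MC = 43, so 229 − 0.5Q = 43 and Q = 372.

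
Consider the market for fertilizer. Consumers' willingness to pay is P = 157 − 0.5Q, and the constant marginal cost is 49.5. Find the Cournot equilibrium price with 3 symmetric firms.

With 3 symmetric Cournot firms, each firm's FOC gives 157 − 2q = 49.5, so q = 53.75, Q = 3·53.75 = 161.25, and P = 76.375.

P = 76.375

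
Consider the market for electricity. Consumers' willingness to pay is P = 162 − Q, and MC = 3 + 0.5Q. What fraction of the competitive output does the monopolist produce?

Monopoly sets MR = MC: 162 − 2Q = 3 + 0.5Q ⇒ Q = 63.6, P = 162 − 63.6 = 98.4.
Competitive equilibrium sets price equal to marginal cost: 162 − Q = 3 + 0.5Q, so Q = 106 and P = 56.
Ratio Q_m/Q_c = 63.6/106 = 0.6.

Q_m/Q_c = 0.6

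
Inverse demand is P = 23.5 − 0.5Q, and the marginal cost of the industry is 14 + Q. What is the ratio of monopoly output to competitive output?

Q_m/Q_c = 0.75

The monopolist equates marginal revenue to marginal cost: 23.5 − Q = 14 + Q, so Q = 4.75. From demand, P = 21.125.
Under competition P = MC: 23.5 − 0.5Q = 14 + Q ⇒ Q = 19/3, P = 61/3.
Ratio Q_m/Q_c = 4.75/(19/3) = 0.75.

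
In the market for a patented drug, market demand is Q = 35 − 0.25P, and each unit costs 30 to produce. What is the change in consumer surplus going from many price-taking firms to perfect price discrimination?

Inverting demand: P = 140 − 4Q.
Competitive firms price at marginal cost: P = 30, giving Q = 27.5.
CS = ½·(140 − 30)·27.5 = 1512.5.
With perfect price discrimination, output is the efficient level Q = 27.5 (where demand meets MC), but every buyer pays their willingness to pay: CS = 0 and PS = total surplus.
CS = 0.
Change in consumer surplus: 0 − 1512.5 = −1512.5.

Consumer surplus falls by 1512.5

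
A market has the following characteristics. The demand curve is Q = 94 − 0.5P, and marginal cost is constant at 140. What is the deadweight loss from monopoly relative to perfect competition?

DWL = 144

Inverting demand: P = 188 − 2Q.
Perfect competition: P = MC = 140, so 188 − 2Q = 140 and Q = 24.
Monopoly sets MR = MC: 188 − 4Q = 140 ⇒ Q = 12, P = 188 − 2·12 = 164.
DWL is the triangle between Q = 12 and Q = 24: ½·(24 − 12)·(164 − 140) = 144.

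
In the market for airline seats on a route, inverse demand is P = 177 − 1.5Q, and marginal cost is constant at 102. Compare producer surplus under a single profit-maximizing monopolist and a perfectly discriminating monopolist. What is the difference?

Producer surplus rises by 937.5

A monopolist chooses Q where MR = MC. MR = 177 − 3Q; setting this equal to 102 gives Q = 25 and P = 139.5.
PS = (139.5 − 102)·25 = 937.5.
A perfectly discriminating monopolist sells every unit with P(Q) ≥ MC(Q), so output equals the competitive quantity Q = 50. Each buyer pays their reservation price, so CS = 0 and the firm captures all surplus.
PS = ½·(177 − 102)·50 = 1875.
Change in producer surplus: 1875 − 937.5 = 937.5.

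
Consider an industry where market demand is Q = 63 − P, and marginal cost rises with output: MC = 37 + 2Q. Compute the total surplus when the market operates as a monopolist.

TS = 105.625

Inverting demand: P = 63 − Q.
A monopolist chooses Q where MR = MC. MR = 63 − 2Q; setting this equal to 37 + 2Q gives Q = 6.5 and P = 56.5.
CS = ½·(63 − 56.5)·6.5 = 21.125; PS = (56.5·6.5 − 37·6.5 − ½·2·6.5²) = 84.5; TS = 105.625.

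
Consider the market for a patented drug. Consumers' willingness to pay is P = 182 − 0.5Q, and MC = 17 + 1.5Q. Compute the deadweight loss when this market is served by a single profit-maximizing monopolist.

DWL = 272.25

Competitive equilibrium sets price equal to marginal cost: 182 − 0.5Q = 17 + 1.5Q, so Q = 82.5 and P = 140.75.
The monopolist equates marginal revenue to marginal cost: 182 − Q = 17 + 1.5Q, so Q = 66. From demand, P = 149.
CS = ½·(182 − 140.75)·82.5 = 27225/16; PS = (140.75·82.5 − 17·82.5 − ½·1.5·82.5²) = 81675/16; TS = 6806.25.
CS = ½·(182 − 149)·66 = 1089; PS = (149·66 − 17·66 − ½·1.5·66²) = 5445; TS = 6534.
DWL = 6806.25 − 6534 = 272.25.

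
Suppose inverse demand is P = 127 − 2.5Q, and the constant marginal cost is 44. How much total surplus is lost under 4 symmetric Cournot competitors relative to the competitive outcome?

Perfect competition: P = MC = 44, so 127 − 2.5Q = 44 and Q = 33.2.
With 4 symmetric Cournot firms, each firm's FOC gives 127 − 12.5q = 44, so q = 6.64, Q = 4·6.64 = 26.56, and P = 60.6.
DWL is the triangle between Q = 26.56 and Q = 33.2: ½·(33.2 − 26.56)·(60.6 − 44) = 55.112.

DWL = 55.112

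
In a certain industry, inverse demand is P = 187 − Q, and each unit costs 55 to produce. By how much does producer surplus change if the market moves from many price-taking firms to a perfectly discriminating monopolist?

Producer surplus rises by 8712

Competitive firms price at marginal cost: P = 55, giving Q = 132.
PS = (55 − 55)·132 = 0.
Under first-degree price discrimination the firm charges each unit its demand price and produces up to where P = MC, i.e. Q = 132. Consumer surplus is zero; producer surplus equals total surplus.
PS = ½·(187 − 55)·132 = 8712.
Change in producer surplus: 8712 − 0 = 8712.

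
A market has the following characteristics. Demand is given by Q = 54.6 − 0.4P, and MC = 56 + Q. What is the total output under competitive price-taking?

Inverting demand: P = 136.5 − 2.5Q.
Competitive equilibrium sets price equal to marginal cost: 136.5 − 2.5Q = 56 + Q, so Q = 23 and P = 79.

Q = 23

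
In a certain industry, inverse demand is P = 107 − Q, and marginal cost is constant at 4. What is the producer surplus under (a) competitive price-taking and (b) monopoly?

Competitive firms price at marginal cost: P = 4, giving Q = 103.
PS = (4 − 4)·103 = 0.
A monopolist chooses Q where MR = MC. MR = 107 − 2Q; setting this equal to 4 gives Q = 51.5 and P = 55.5.
PS = (55.5 − 4)·51.5 = 2652.25.

Competition: PS = 0; Monopoly: PS = 2652.25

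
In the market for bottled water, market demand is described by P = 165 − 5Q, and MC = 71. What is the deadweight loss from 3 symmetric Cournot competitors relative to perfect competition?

DWL = 55.225

Competitive firms price at marginal cost: P = 71, giving Q = 18.8.
With 3 symmetric Cournot firms, each firm's FOC gives 165 − 20q = 71, so q = 4.7, Q = 3·4.7 = 14.1, and P = 94.5.
DWL is the triangle between Q = 14.1 and Q = 18.8: ½·(18.8 − 14.1)·(94.5 − 71) = 55.225.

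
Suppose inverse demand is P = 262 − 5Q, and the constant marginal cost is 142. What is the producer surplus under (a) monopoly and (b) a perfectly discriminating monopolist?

Monopoly: PS = 720; Perfect PD: PS = 1440

The monopolist equates marginal revenue to marginal cost: 262 − 10Q = 142, so Q = 12. From demand, P = 202.
PS = (202 − 142)·12 = 720.
With perfect price discrimination, output is the efficient level Q = 24 (where demand meets MC), but every buyer pays their willingness to pay: CS = 0 and PS = total surplus.
PS = ½·(262 − 142)·24 = 1440.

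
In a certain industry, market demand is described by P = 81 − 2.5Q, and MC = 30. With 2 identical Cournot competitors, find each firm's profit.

π_i = 115.6

Cournot with 2 identical firms: the symmetric best-response condition is 81 − 7.5q = 30. Each firm produces q = 6.8, total output Q = 13.6, price P = 47.
Each firm's profit = (47 − 30)·6.8 = 115.6.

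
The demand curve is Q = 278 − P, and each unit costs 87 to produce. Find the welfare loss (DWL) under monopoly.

DWL = 4560.125

Inverting demand: P = 278 − Q.
Competitive firms price at marginal cost: P = 87, giving Q = 191.
The monopolist equates marginal revenue to marginal cost: 278 − 2Q = 87, so Q = 95.5. From demand, P = 182.5.
DWL is the triangle between Q = 95.5 and Q = 191: ½·(191 − 95.5)·(182.5 − 87) = 4560.125.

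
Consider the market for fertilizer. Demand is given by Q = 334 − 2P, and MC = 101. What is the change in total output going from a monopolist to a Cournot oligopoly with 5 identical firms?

Inverting demand: P = 167 − 0.5Q.
Monopoly sets MR = MC: 167 − Q = 101 ⇒ Q = 66, P = 167 − 0.5·66 = 134.
Cournot with 5 identical firms: the symmetric best-response condition is 167 − 3q = 101. Each firm produces q = 22, total output Q = 110, price P = 112.
Change in total output: 110 − 66 = 44.

Total output rises by 44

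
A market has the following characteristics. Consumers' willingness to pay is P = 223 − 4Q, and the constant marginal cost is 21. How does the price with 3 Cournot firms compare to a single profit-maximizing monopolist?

With 3 symmetric Cournot firms, each firm's FOC gives 223 − 16q = 21, so q = 12.625, Q = 3·12.625 = 37.875, and P = 71.5.
The monopolist equates marginal revenue to marginal cost: 223 − 8Q = 21, so Q = 25.25. From demand, P = 122.

Cournot: P = 71.5; Monopoly: P = 122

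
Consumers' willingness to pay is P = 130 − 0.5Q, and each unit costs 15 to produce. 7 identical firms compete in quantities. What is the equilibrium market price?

Cournot with 7 identical firms: the symmetric best-response condition is 130 − 4q = 15. Each firm produces q = 28.75, total output Q = 201.25, price P = 29.375.

P = 29.375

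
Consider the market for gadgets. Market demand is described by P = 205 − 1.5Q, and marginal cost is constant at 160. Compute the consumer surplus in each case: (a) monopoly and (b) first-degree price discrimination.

Monopoly: CS = 168.75; Perfect PD: CS = 0

Monopoly sets MR = MC: 205 − 3Q = 160 ⇒ Q = 15, P = 205 − 1.5·15 = 182.5.
CS = ½·(205 − 182.5)·15 = 168.75.
Under first-degree price discrimination the firm charges each unit its demand price and produces up to where P = MC, i.e. Q = 30. Consumer surplus is zero; producer surplus equals total surplus.
CS = 0.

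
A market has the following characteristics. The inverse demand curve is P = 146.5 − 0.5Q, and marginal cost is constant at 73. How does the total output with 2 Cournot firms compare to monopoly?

With 2 symmetric Cournot firms, each firm's FOC gives 146.5 − 1.5q = 73, so q = 49, Q = 2·49 = 98, and P = 97.5.
A monopolist chooses Q where MR = MC. MR = 146.5 − Q; setting this equal to 73 gives Q = 73.5 and P = 109.75.

Cournot: Q = 98; Monopoly: Q = 73.5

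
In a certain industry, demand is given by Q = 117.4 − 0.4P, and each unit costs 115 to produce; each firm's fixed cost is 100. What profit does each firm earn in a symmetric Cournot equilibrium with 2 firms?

Inverting demand: P = 293.5 − 2.5Q.
With 2 symmetric Cournot firms, each firm's FOC gives 293.5 − 7.5q = 115, so q = 23.8, Q = 2·23.8 = 47.6, and P = 174.5.
Each firm's profit = (174.5 − 115)·23.8 − 100 = 1316.1.

π_i = 1316.1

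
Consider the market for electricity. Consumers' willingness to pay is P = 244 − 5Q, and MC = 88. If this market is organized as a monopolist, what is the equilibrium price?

P = 166

The monopolist equates marginal revenue to marginal cost: 244 − 10Q = 88, so Q = 15.6. From demand, P = 166.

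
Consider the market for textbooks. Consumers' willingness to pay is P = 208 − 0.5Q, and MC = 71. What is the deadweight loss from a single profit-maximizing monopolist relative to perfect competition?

Under competition P = MC = 71, so Q = (208 − 71)/0.5 = 274.
A monopolist chooses Q where MR = MC. MR = 208 − Q; setting this equal to 71 gives Q = 137 and P = 139.5.
DWL is the triangle between Q = 137 and Q = 274: ½·(274 − 137)·(139.5 − 71) = 4692.25.

DWL = 4692.25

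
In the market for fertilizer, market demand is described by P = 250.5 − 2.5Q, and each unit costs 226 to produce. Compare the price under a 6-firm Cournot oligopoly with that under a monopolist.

Cournot: P = 229.5; Monopoly: P = 238.25

Cournot with 6 identical firms: the symmetric best-response condition is 250.5 − 17.5q = 226. Each firm produces q = 1.4, total output Q = 8.4, price P = 229.5.
Monopoly sets MR = MC: 250.5 − 5Q = 226 ⇒ Q = 4.9, P = 250.5 − 2.5·4.9 = 238.25.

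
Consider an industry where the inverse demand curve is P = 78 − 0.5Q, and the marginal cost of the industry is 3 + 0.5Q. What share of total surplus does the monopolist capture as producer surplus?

PS/TS = 0.75

The monopolist equates marginal revenue to marginal cost: 78 − Q = 3 + 0.5Q, so Q = 50. From demand, P = 53.
CS = ½·(78 − 53)·50 = 625.
PS = P·Q − VC(Q) = 53·50 − (3·50 + ½·0.5·50²) = 1875.
Share captured = PS/TS = 1875/2500 = 0.75.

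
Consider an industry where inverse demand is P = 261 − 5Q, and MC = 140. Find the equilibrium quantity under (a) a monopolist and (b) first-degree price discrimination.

The monopolist equates marginal revenue to marginal cost: 261 − 10Q = 140, so Q = 12.1. From demand, P = 200.5.
Under first-degree price discrimination the firm charges each unit its demand price and produces up to where P = MC, i.e. Q = 24.2. Consumer surplus is zero; producer surplus equals total surplus.

Monopoly: Q = 12.1; Perfect PD: Q = 24.2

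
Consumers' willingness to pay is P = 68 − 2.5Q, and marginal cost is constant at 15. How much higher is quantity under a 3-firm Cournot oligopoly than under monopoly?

Quantity rises by 5.3

A monopolist chooses Q where MR = MC. MR = 68 − 5Q; setting this equal to 15 gives Q = 10.6 and P = 41.5.
Cournot with 3 identical firms: the symmetric best-response condition is 68 − 10q = 15. Each firm produces q = 5.3, total output Q = 15.9, price P = 28.25.
Change in quantity: 15.9 − 10.6 = 5.3.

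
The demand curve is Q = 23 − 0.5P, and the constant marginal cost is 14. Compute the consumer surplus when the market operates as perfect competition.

CS = 256

Inverting demand: P = 46 − 2Q.
Under competition P = MC = 14, so Q = (46 − 14)/2 = 16.
CS = ½·(46 − 14)·16 = 256.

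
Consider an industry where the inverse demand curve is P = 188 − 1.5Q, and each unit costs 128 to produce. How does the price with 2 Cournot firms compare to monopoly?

Cournot: P = 148; Monopoly: P = 158

Cournot with 2 identical firms: the symmetric best-response condition is 188 − 4.5q = 128. Each firm produces q = 40/3, total output Q = 80/3, price P = 148.
The monopolist equates marginal revenue to marginal cost: 188 − 3Q = 128, so Q = 20. From demand, P = 158.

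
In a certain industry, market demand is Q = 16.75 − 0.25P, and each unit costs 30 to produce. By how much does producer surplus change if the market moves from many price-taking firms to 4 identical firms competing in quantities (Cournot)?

Inverting demand: P = 67 − 4Q.
Perfect competition: P = MC = 30, so 67 − 4Q = 30 and Q = 9.25.
PS = (30 − 30)·9.25 = 0.
In a 4-firm Cournot equilibrium, symmetry and the first-order condition give q = (67 − 30)/(20) = 1.85. So Q = 7.4 and P = 37.4.
PS = (37.4 − 30)·7.4 = 54.76.
Change in producer surplus: 54.76 − 0 = 54.76.

Producer surplus rises by 54.76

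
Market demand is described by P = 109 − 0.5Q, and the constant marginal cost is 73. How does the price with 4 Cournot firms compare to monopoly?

Cournot: P = 80.2; Monopoly: P = 91

In a 4-firm Cournot equilibrium, symmetry and the first-order condition give q = (109 − 73)/(2.5) = 14.4. So Q = 57.6 and P = 80.2.
The monopolist equates marginal revenue to marginal cost: 109 − Q = 73, so Q = 36. From demand, P = 91.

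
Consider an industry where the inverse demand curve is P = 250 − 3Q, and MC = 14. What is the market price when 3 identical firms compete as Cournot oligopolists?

In a 3-firm Cournot equilibrium, symmetry and the first-order condition give q = (250 − 14)/(12) = 59/3. So Q = 59 and P = 73.

P = 73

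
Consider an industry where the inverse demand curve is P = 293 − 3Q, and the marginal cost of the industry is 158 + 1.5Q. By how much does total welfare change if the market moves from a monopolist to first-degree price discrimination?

Total welfare rises by 324

The monopolist equates marginal revenue to marginal cost: 293 − 6Q = 158 + 1.5Q, so Q = 18. From demand, P = 239.
CS = ½·(293 − 239)·18 = 486; PS = (239·18 − 158·18 − ½·1.5·18²) = 1215; TS = 1701.
Under first-degree price discrimination the firm charges each unit its demand price and produces up to where P = MC, i.e. Q = 30. Consumer surplus is zero; producer surplus equals total surplus.
TS = 2025 (equal to competitive TS).
Change in total welfare: 2025 − 1701 = 324.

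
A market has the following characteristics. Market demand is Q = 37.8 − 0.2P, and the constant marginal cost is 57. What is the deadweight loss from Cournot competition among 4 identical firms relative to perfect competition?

DWL = 69.696

Inverting demand: P = 189 − 5Q.
Under competition P = MC = 57, so Q = (189 − 57)/5 = 26.4.
In a 4-firm Cournot equilibrium, symmetry and the first-order condition give q = (189 − 57)/(25) = 5.28. So Q = 21.12 and P = 83.4.
DWL is the triangle between Q = 21.12 and Q = 26.4: ½·(26.4 − 21.12)·(83.4 − 57) = 69.696.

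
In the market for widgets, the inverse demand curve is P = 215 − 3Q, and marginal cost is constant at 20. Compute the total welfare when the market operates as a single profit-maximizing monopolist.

TS = 4753.125

The monopolist equates marginal revenue to marginal cost: 215 − 6Q = 20, so Q = 32.5. From demand, P = 117.5.
CS = ½·(215 − 117.5)·32.5 = 1584.375; PS = (117.5 − 20)·32.5 = 3168.75; TS = 4753.125.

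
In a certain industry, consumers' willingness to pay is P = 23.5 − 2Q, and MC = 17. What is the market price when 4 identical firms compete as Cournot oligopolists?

P = 18.3

Cournot with 4 identical firms: the symmetric best-response condition is 23.5 − 10q = 17. Each firm produces q = 0.65, total output Q = 2.6, price P = 18.3.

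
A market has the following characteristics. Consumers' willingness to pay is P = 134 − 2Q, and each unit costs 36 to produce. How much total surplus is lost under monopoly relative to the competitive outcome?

Perfect competition: P = MC = 36, so 134 − 2Q = 36 and Q = 49.
A monopolist chooses Q where MR = MC. MR = 134 − 4Q; setting this equal to 36 gives Q = 24.5 and P = 85.
DWL is the triangle between Q = 24.5 and Q = 49: ½·(49 − 24.5)·(85 − 36) = 600.25.

DWL = 600.25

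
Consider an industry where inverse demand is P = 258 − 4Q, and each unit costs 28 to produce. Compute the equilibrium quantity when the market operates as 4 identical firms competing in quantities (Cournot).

Cournot with 4 identical firms: the symmetric best-response condition is 258 − 20q = 28. Each firm produces q = 11.5, total output Q = 46, price P = 74.

Q = 46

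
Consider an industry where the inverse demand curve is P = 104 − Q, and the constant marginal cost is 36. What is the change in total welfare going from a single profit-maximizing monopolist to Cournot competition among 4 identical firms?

The monopolist equates marginal revenue to marginal cost: 104 − 2Q = 36, so Q = 34. From demand, P = 70.
CS = ½·(104 − 70)·34 = 578; PS = (70 − 36)·34 = 1156; TS = 1734.
Cournot with 4 identical firms: the symmetric best-response condition is 104 − 5q = 36. Each firm produces q = 13.6, total output Q = 54.4, price P = 49.6.
CS = ½·(104 − 49.6)·54.4 = 1479.68; PS = (49.6 − 36)·54.4 = 739.84; TS = 2219.52.
Change in total welfare: 2219.52 − 1734 = 485.52.

TS rises by 485.52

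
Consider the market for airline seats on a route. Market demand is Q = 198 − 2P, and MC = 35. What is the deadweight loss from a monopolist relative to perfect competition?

DWL = 1024

Inverting demand: P = 99 − 0.5Q.
Under competition P = MC = 35, so Q = (99 − 35)/0.5 = 128.
Monopoly sets MR = MC: 99 − Q = 35 ⇒ Q = 64, P = 99 − 0.5·64 = 67.
DWL is the triangle between Q = 64 and Q = 128: ½·(128 − 64)·(67 − 35) = 1024.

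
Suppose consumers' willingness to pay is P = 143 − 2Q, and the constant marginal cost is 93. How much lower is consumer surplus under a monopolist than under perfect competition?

CS falls by 468.75

Perfect competition: P = MC = 93, so 143 − 2Q = 93 and Q = 25.
CS = ½·(143 − 93)·25 = 625.
A monopolist chooses Q where MR = MC. MR = 143 − 4Q; setting this equal to 93 gives Q = 12.5 and P = 118.
CS = ½·(143 − 118)·12.5 = 156.25.
Change in consumer surplus: 156.25 − 625 = −468.75.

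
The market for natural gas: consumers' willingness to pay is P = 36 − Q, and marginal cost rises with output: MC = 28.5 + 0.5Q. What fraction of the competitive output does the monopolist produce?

The monopolist equates marginal revenue to marginal cost: 36 − 2Q = 28.5 + 0.5Q, so Q = 3. From demand, P = 33.
Under competition P = MC: 36 − Q = 28.5 + 0.5Q ⇒ Q = 5, P = 31.
Ratio Q_m/Q_c = 3/5 = 0.6.

Q_m/Q_c = 0.6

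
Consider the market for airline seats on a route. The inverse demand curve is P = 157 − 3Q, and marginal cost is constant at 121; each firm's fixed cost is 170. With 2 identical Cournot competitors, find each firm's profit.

π_i = −122

Cournot with 2 identical firms: the symmetric best-response condition is 157 − 9q = 121. Each firm produces q = 4, total output Q = 8, price P = 133.
Each firm's profit = (133 − 121)·4 − 170 = −122.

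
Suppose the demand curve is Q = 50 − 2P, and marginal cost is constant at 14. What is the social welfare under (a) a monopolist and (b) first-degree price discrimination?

Inverting demand: P = 25 − 0.5Q.
A monopolist chooses Q where MR = MC. MR = 25 − Q; setting this equal to 14 gives Q = 11 and P = 19.5.
CS = ½·(25 − 19.5)·11 = 30.25; PS = (19.5 − 14)·11 = 60.5; TS = 90.75.
Under first-degree price discrimination the firm charges each unit its demand price and produces up to where P = MC, i.e. Q = 22. Consumer surplus is zero; producer surplus equals total surplus.
TS = 121 (equal to competitive TS).

Monopoly: TS = 90.75; Perfect PD: TS = 121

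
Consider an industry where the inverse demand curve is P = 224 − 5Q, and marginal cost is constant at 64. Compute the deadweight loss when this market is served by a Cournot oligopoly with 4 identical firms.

Under competition P = MC = 64, so Q = (224 − 64)/5 = 32.
In a 4-firm Cournot equilibrium, symmetry and the first-order condition give q = (224 − 64)/(25) = 6.4. So Q = 25.6 and P = 96.
DWL is the triangle between Q = 25.6 and Q = 32: ½·(32 − 25.6)·(96 − 64) = 102.4.

DWL = 102.4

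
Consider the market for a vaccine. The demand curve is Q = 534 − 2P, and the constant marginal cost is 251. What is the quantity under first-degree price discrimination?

Q = 32

Inverting demand: P = 267 − 0.5Q.
A perfectly discriminating monopolist sells every unit with P(Q) ≥ MC(Q), so output equals the competitive quantity Q = 32. Each buyer pays their reservation price, so CS = 0 and the firm captures all surplus.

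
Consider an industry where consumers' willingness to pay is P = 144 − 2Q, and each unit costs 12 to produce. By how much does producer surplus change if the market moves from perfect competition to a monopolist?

Perfect competition: P = MC = 12, so 144 − 2Q = 12 and Q = 66.
PS = (12 − 12)·66 = 0.
Monopoly sets MR = MC: 144 − 4Q = 12 ⇒ Q = 33, P = 144 − 2·33 = 78.
PS = (78 − 12)·33 = 2178.
Change in producer surplus: 2178 − 0 = 2178.

Producer surplus rises by 2178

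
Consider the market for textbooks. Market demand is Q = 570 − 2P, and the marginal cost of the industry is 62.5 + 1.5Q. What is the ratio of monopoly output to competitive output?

Inverting demand: P = 285 − 0.5Q.
A monopolist chooses Q where MR = MC. MR = 285 − Q; setting this equal to 62.5 + 1.5Q gives Q = 89 and P = 240.5.
Competitive equilibrium sets price equal to marginal cost: 285 − 0.5Q = 62.5 + 1.5Q, so Q = 111.25 and P = 229.375.
Ratio Q_m/Q_c = 89/111.25 = 0.8.

Q_m/Q_c = 0.8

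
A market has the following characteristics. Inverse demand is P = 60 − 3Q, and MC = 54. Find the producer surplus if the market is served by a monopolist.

A monopolist chooses Q where MR = MC. MR = 60 − 6Q; setting this equal to 54 gives Q = 1 and P = 57.
PS = (57 − 54)·1 = 3.

PS = 3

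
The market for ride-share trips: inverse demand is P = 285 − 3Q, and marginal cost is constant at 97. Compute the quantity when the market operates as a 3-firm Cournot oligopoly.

Q = 47

In a 3-firm Cournot equilibrium, symmetry and the first-order condition give q = (285 − 97)/(12) = 47/3. So Q = 47 and P = 144.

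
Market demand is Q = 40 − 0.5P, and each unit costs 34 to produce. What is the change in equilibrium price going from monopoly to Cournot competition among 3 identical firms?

P falls by 11.5

Inverting demand: P = 80 − 2Q.
A monopolist chooses Q where MR = MC. MR = 80 − 4Q; setting this equal to 34 gives Q = 11.5 and P = 57.
Cournot with 3 identical firms: the symmetric best-response condition is 80 − 8q = 34. Each firm produces q = 5.75, total output Q = 17.25, price P = 45.5.
Change in equilibrium price: 45.5 − 57 = −11.5.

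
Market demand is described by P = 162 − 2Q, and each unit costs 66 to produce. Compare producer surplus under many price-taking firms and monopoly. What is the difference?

Under competition P = MC = 66, so Q = (162 − 66)/2 = 48.
PS = (66 − 66)·48 = 0.
The monopolist equates marginal revenue to marginal cost: 162 − 4Q = 66, so Q = 24. From demand, P = 114.
PS = (114 − 66)·24 = 1152.
Change in producer surplus: 1152 − 0 = 1152.

PS rises by 1152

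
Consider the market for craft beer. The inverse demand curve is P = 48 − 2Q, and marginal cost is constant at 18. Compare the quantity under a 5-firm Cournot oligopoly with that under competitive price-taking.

Cournot: Q = 12.5; Competition: Q = 15

With 5 symmetric Cournot firms, each firm's FOC gives 48 − 12q = 18, so q = 2.5, Q = 5·2.5 = 12.5, and P = 23.
Perfect competition: P = MC = 18, so 48 − 2Q = 18 and Q = 15.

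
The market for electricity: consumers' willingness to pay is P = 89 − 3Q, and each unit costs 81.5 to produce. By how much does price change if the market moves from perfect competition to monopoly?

Under competition P = MC = 81.5, so Q = (89 − 81.5)/3 = 2.5.
The monopolist equates marginal revenue to marginal cost: 89 − 6Q = 81.5, so Q = 1.25. From demand, P = 85.25.
Change in price: 85.25 − 81.5 = 3.75.

P rises by 3.75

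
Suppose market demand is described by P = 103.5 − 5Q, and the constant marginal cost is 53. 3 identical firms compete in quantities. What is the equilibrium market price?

In a 3-firm Cournot equilibrium, symmetry and the first-order condition give q = (103.5 − 53)/(20) = 2.525. So Q = 7.575 and P = 65.625.

P = 65.625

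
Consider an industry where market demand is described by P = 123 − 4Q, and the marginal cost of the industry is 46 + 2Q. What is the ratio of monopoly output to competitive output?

Q_m/Q_c = 0.6

The monopolist equates marginal revenue to marginal cost: 123 − 8Q = 46 + 2Q, so Q = 7.7. From demand, P = 92.2.
Competitive equilibrium sets price equal to marginal cost: 123 − 4Q = 46 + 2Q, so Q = 77/6 and P = 215/3.
Ratio Q_m/Q_c = 7.7/(77/6) = 0.6.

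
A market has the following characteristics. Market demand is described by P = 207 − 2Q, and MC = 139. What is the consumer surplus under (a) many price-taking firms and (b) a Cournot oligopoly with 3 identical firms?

Perfect competition: P = MC = 139, so 207 − 2Q = 139 and Q = 34.
CS = ½·(207 − 139)·34 = 1156.
With 3 symmetric Cournot firms, each firm's FOC gives 207 − 8q = 139, so q = 8.5, Q = 3·8.5 = 25.5, and P = 156.
CS = ½·(207 − 156)·25.5 = 650.25.

Competition: CS = 1156; Cournot: CS = 650.25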